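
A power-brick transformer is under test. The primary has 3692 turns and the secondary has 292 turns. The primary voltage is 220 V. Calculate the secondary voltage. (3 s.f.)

V_s ≈ 17.4 V

V_s/V_p = N_s/N_p, so V_s = 220 × 292/3692 = 17.4 V.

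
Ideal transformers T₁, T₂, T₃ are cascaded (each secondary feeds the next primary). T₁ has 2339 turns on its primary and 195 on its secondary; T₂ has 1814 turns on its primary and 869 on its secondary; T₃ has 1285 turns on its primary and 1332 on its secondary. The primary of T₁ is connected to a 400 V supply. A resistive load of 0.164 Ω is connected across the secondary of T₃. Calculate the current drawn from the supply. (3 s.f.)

I_supply ≈ 4.18 A

Secondary of T₁: V = 400.00 × 195/2339 = 33.348 V.
Secondary of T₂: V = 33.348 × 869/1814 = 15.975 V.
Secondary of T₃: V = 15.975 × 1332/1285 = 16.560 V.
I_load = 16.560/0.164 = 100.97 A, so P_out = 16.560 × 100.97 = 1672.1 W.
All ideal ⇒ P_in = P_out, so I_supply = 1672.1/400 = 4.18 A.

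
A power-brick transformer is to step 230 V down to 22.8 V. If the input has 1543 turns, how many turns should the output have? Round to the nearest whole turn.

N_out/N_in = V_out/V_in, so N_out = 1543 × 22.8/230 = 153.0 ≈ 153 turns.

N_out = 153 turns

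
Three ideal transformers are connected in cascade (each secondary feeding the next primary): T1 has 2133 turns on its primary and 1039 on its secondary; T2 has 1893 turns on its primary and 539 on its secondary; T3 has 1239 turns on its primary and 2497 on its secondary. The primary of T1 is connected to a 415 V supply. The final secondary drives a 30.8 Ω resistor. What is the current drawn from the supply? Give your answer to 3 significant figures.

I_supply ≈ 1.05 A

After T1: V = 415.00 × 1039/2133 = 202.15 V.
After T2: V = 202.15 × 539/1893 = 57.559 V.
After T3: V = 57.559 × 2497/1239 = 116.00 V.
I_load = 116.00/30.8 = 3.7662 A, so P_out = 116.00 × 3.7662 = 436.88 W.
All ideal ⇒ P_in = P_out, so I_supply = 436.88/415 = 1.05 A.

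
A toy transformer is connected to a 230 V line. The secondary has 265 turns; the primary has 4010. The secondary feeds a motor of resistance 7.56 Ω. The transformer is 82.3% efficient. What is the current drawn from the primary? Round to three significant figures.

V_s = 230 × 265/4010 = 15.200 V.
I_s = V_s/R = 15.200/7.56 = 2.0105 A.
P_out = V_s I_s = 15.200 × 2.0105 = 30.559 W.
P_in = P_out/η = 30.559/0.823 = 37.131 W.
I_p = P_in/V_p = 37.131/230 = 0.161 A.

I_p ≈ 0.161 A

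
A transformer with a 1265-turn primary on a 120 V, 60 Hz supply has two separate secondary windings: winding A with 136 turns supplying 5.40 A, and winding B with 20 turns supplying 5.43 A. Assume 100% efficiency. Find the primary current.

V_A = 120 × 136/1265 = 12.901 V; V_B = 120 × 20/1265 = 1.8972 V.
P_out = V_A I_A + V_B I_B = 12.901×5.40 + 1.8972×5.43 = 69.666 + 10.302 = 79.968 W.
Ideal ⇒ P_in = P_out, so I_p = P_out/V_p = 79.968/120 = 0.666 A.

I_p ≈ 0.666 A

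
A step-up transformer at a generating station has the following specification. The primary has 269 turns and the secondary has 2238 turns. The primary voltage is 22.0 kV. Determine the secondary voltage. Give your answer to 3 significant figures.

V_s ≈ 183000 V

V_s/V_p = N_s/N_p, so V_s = 22000 × 2238/269 = 183000 V.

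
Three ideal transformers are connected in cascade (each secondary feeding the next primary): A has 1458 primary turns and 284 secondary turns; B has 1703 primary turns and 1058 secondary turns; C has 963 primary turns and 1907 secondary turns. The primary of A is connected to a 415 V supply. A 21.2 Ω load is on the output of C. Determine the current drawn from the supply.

I_supply ≈ 1.12 A

Secondary of A: V = 415.00 × 284/1458 = 80.837 V.
Secondary of B: V = 80.837 × 1058/1703 = 50.220 V.
Secondary of C: V = 50.220 × 1907/963 = 99.450 V.
I_load = 99.450/21.2 = 4.6910 A, so P_out = 99.450 × 4.6910 = 466.52 W.
All ideal ⇒ P_in = P_out, so I_supply = 466.52/415 = 1.12 A.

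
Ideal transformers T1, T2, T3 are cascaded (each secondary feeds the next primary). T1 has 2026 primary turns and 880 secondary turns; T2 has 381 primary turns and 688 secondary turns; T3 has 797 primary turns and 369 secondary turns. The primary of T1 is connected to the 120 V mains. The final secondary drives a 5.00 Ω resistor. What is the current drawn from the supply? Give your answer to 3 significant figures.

Secondary of T1: V = 120.00 × 880/2026 = 52.122 V.
Secondary of T2: V = 52.122 × 688/381 = 94.121 V.
Secondary of T3: V = 94.121 × 369/797 = 43.577 V.
I_load = 43.577/5.00 = 8.7154 A, so P_out = 43.577 × 8.7154 = 379.79 W.
All ideal ⇒ P_in = P_out, so I_supply = 379.79/120 = 3.16 A.

I_supply ≈ 3.16 A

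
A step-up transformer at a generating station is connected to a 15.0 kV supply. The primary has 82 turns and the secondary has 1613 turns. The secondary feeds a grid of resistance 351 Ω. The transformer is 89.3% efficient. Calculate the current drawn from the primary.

V_s = 15000 × 1613/82 = 295060 V.
I_s = V_s/R = 295060/351 = 840.63 A.
P_out = V_s I_s = 295060 × 840.63 = 2.4804×10^8 W.
P_in = P_out/η = 2.4804×10^8/0.893 = 2.7776×10^8 W.
I_p = P_in/V_p = 2.7776×10^8/15000 = 18500 A.

I_p ≈ 18500 A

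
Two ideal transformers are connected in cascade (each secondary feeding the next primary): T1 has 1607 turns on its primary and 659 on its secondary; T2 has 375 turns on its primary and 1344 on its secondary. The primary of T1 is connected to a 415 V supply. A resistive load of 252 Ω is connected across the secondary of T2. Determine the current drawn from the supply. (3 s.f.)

I_supply ≈ 3.56 A

After T1: V = 415.00 × 659/1607 = 170.18 V.
After T2: V = 170.18 × 1344/375 = 609.94 V.
I_load = 609.94/252 = 2.4204 A, so P_out = 609.94 × 2.4204 = 1476.3 W.
All ideal ⇒ P_in = P_out, so I_supply = 1476.3/415 = 3.56 A.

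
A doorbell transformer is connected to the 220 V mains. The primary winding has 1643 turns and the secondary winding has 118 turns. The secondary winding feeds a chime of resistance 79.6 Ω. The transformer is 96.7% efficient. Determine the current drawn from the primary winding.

V_s = 220 × 118/1643 = 15.800 V.
I_s = V_s/R = 15.800/79.6 = 0.19850 A.
P_out = V_s I_s = 15.800 × 0.19850 = 3.1363 W.
P_in = P_out/η = 3.1363/0.967 = 3.2434 W.
I_p = P_in/V_p = 3.2434/220 = 0.0147 A.

I_p ≈ 0.0147 A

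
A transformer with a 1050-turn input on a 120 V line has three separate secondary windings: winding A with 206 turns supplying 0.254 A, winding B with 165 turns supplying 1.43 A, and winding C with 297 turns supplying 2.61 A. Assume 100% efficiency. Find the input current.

V_A = 120 × 206/1050 = 23.543 V; V_B = 120 × 165/1050 = 18.857 V; V_C = 120 × 297/1050 = 33.943 V.
P_out = V_A I_A + V_B I_B + V_C I_C = 23.543×0.254 + 18.857×1.43 + 33.943×2.61 = 5.9799 + 26.966 + 88.591 = 121.54 W.
Ideal ⇒ P_in = P_out, so I_in = P_out/V_in = 121.54/120 = 1.01 A.

I_in ≈ 1.01 A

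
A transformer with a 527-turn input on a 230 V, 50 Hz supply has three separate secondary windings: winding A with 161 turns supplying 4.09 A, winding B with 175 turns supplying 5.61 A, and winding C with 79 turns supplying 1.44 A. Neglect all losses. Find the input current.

V_A = 230 × 161/527 = 70.266 V; V_B = 230 × 175/527 = 76.376 V; V_C = 230 × 79/527 = 34.478 V.
P_out = V_A I_A + V_B I_B + V_C I_C = 70.266×4.09 + 76.376×5.61 + 34.478×1.44 = 287.39 + 428.47 + 49.649 = 765.50 W.
Ideal ⇒ P_in = P_out, so I_in = P_out/V_in = 765.50/230 = 3.33 A.

I_in ≈ 3.33 A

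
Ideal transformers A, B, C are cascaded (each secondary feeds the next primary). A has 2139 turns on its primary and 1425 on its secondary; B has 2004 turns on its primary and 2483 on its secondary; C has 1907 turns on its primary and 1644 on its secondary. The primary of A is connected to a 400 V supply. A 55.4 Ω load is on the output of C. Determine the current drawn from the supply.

I_supply ≈ 3.66 A

Secondary of A: V = 400.00 × 1425/2139 = 266.48 V.
Secondary of B: V = 266.48 × 2483/2004 = 330.17 V.
Secondary of C: V = 330.17 × 1644/1907 = 284.64 V.
I_load = 284.64/55.4 = 5.1379 A, so P_out = 284.64 × 5.1379 = 1462.4 W.
All ideal ⇒ P_in = P_out, so I_supply = 1462.4/400 = 3.66 A.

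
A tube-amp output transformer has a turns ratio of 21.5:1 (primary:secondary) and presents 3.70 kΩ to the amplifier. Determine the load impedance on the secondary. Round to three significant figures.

Z_s = Z_p/(N_p/N_s)² = 3700/21.5² = 8.00 Ω.

Z_s ≈ 8.00 Ω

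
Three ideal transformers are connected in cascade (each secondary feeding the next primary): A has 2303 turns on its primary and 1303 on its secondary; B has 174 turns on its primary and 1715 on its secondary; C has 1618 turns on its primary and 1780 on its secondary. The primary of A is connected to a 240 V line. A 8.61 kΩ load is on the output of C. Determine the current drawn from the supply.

I_supply ≈ 1.05 A

Secondary of A: V = 240.00 × 1303/2303 = 135.79 V.
Secondary of B: V = 135.79 × 1715/174 = 1338.4 V.
Secondary of C: V = 1338.4 × 1780/1618 = 1472.4 V.
I_load = 1472.4/8610 = 0.17101 A, so P_out = 1472.4 × 0.17101 = 251.79 W.
All ideal ⇒ P_in = P_out, so I_supply = 251.79/240 = 1.05 A.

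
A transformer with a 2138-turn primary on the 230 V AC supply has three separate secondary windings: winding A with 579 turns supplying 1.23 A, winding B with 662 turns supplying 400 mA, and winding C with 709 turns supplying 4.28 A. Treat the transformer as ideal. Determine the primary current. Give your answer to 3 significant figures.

V_A = 230 × 579/2138 = 62.287 V; V_B = 230 × 662/2138 = 71.216 V; V_C = 230 × 709/2138 = 76.272 V.
P_out = V_A I_A + V_B I_B + V_C I_C = 62.287×1.23 + 71.216×0.400 + 76.272×4.28 = 76.613 + 28.486 + 326.45 = 431.54 W.
Ideal ⇒ P_in = P_out, so I_p = P_out/V_p = 431.54/230 = 1.88 A.

I_p ≈ 1.88 A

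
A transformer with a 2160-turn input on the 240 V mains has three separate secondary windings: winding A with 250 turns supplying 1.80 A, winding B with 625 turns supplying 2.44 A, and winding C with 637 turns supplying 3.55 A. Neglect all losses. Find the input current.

V_A = 240 × 250/2160 = 27.778 V; V_B = 240 × 625/2160 = 69.444 V; V_C = 240 × 637/2160 = 70.778 V.
P_out = V_A I_A + V_B I_B + V_C I_C = 27.778×1.80 + 69.444×2.44 + 70.778×3.55 = 50.000 + 169.44 + 251.26 = 470.71 W.
Ideal ⇒ P_in = P_out, so I_in = P_out/V_in = 470.71/240 = 1.96 A.

I_in ≈ 1.96 A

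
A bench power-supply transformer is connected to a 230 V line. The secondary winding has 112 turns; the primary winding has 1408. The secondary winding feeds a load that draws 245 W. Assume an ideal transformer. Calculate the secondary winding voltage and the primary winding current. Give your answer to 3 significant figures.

V_s = V_p × N_s/N_p = 230 × 112/1408 = 18.295 V.
I_s = P/V_s = 245/18.295 = 13.391 A.
I_p = I_s × N_s/N_p = 13.391 × 112/1408 = 1.07 A.

V_s ≈ 18.3 V, I_p ≈ 1.07 A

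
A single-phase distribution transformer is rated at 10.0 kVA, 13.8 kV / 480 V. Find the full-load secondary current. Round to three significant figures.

I_s = S/V_s = 10000/480 = 20.8 A.

I_s ≈ 20.8 A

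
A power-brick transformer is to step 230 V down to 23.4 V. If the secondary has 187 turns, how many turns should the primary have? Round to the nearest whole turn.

N_p = 1838 turns

N_p/N_s = V_p/V_s, so N_p = 187 × 230/23.4 = 1838.0 ≈ 1838 turns.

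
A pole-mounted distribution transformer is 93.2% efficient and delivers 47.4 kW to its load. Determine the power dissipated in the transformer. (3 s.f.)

P_in = P_out/η = 47400/0.932 = 50858.4 W.
P_loss = P_in − P_out = 50858.4 − 47400 = 3460 W.

P_loss ≈ 3460 W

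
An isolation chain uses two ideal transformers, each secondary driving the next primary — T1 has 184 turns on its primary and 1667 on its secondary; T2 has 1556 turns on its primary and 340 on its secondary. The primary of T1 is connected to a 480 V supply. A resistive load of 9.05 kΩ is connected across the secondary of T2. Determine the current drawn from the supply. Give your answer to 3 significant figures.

Secondary of T1: V = 480.00 × 1667/184 = 4348.7 V.
Secondary of T2: V = 4348.7 × 340/1556 = 950.23 V.
I_load = 950.23/9050 = 0.10500 A, so P_out = 950.23 × 0.10500 = 99.772 W.
All ideal ⇒ P_in = P_out, so I_supply = 99.772/480 = 0.208 A.

I_supply ≈ 0.208 A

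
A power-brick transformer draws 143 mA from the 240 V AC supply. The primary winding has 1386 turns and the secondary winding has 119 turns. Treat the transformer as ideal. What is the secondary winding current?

I_s/I_p = N_p/N_s, so I_s = 0.143 × 1386/119 = 1.67 A.

I_s ≈ 1.67 A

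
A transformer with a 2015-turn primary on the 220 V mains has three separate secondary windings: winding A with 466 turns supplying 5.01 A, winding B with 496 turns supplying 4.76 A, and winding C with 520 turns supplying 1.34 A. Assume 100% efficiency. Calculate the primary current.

V_A = 220 × 466/2015 = 50.878 V; V_B = 220 × 496/2015 = 54.154 V; V_C = 220 × 520/2015 = 56.774 V.
P_out = V_A I_A + V_B I_B + V_C I_C = 50.878×5.01 + 54.154×4.76 + 56.774×1.34 = 254.90 + 257.77 + 76.077 = 588.75 W.
Ideal ⇒ P_in = P_out, so I_p = P_out/V_p = 588.75/220 = 2.68 A.

I_p ≈ 2.68 A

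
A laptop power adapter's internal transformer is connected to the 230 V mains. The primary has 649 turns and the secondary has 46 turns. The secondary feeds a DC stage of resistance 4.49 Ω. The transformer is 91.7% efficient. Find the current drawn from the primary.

I_p ≈ 0.281 A

V_s = 230 × 46/649 = 16.302 V.
I_s = V_s/R = 16.302/4.49 = 3.6307 A.
P_out = V_s I_s = 16.302 × 3.6307 = 59.188 W.
P_in = P_out/η = 59.188/0.917 = 64.546 W.
I_p = P_in/V_p = 64.546/230 = 0.281 A.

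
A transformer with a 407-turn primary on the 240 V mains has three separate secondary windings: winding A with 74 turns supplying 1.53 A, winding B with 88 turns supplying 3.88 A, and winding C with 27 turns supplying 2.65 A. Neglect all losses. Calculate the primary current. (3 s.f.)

I_p ≈ 1.29 A

V_A = 240 × 74/407 = 43.636 V; V_B = 240 × 88/407 = 51.892 V; V_C = 240 × 27/407 = 15.921 V.
P_out = V_A I_A + V_B I_B + V_C I_C = 43.636×1.53 + 51.892×3.88 + 15.921×2.65 = 66.764 + 201.34 + 42.192 = 310.30 W.
Ideal ⇒ P_in = P_out, so I_p = P_out/V_p = 310.30/240 = 1.29 A.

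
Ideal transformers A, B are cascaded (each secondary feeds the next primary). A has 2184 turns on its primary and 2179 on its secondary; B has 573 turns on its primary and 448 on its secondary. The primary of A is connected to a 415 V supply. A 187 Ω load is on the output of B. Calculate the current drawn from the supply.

I_supply ≈ 1.35 A

Secondary of A: V = 415.00 × 2179/2184 = 414.05 V.
Secondary of B: V = 414.05 × 448/573 = 323.72 V.
I_load = 323.72/187 = 1.7311 A, so P_out = 323.72 × 1.7311 = 560.42 W.
All ideal ⇒ P_in = P_out, so I_supply = 560.42/415 = 1.35 A.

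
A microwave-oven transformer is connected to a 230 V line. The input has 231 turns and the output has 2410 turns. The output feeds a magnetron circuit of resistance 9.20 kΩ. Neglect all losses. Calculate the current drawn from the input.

V_out = V_in × N_out/N_in = 230 × 2410/231 = 2399.6 V.
I_out = V_out/R = 2399.6/9200 = 0.26082 A.
For an ideal transformer I_in N_in = I_out N_out, so I_in = 0.26082 × 2410/231 = 2.72 A.

I_in ≈ 2.72 A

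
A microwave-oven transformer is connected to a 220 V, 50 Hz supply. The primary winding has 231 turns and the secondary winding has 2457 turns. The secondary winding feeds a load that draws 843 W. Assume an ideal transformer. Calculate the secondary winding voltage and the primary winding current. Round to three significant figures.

V_s = V_p × N_s/N_p = 220 × 2457/231 = 2340.0 V.
I_s = P/V_s = 843/2340.0 = 0.36026 A.
I_p = I_s × N_s/N_p = 0.36026 × 2457/231 = 3.83 A.

V_s ≈ 2340 V, I_p ≈ 3.83 A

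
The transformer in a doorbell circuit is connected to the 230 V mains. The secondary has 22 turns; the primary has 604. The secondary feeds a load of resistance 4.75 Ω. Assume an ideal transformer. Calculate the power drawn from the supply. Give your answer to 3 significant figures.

V_s = V_p × N_s/N_p = 230 × 22/604 = 8.3775 V.
I_s = V_s/R = 8.3775/4.75 = 1.7637 A.
I_p = I_s × N_s/N_p = 1.7637 × 22/604 = 0.064240 A.
P = V_p I_p = 230 × 0.064240 = 14.8 W.

P ≈ 14.8 W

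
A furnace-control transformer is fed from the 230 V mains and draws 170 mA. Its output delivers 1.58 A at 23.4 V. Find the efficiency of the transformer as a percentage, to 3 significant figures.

η ≈ 94.6%

P_in = 230 × 0.170 = 39.1000 W.
P_out = 23.4 × 1.58 = 36.9720 W.
η = P_out/P_in = 36.9720/39.1000 = 0.946.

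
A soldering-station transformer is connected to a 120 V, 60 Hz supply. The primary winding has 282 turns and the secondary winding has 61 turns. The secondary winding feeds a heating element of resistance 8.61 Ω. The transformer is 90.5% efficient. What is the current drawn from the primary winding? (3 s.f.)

V_s = 120 × 61/282 = 25.957 V.
I_s = V_s/R = 25.957/8.61 = 3.0148 A.
P_out = V_s I_s = 25.957 × 3.0148 = 78.257 W.
P_in = P_out/η = 78.257/0.905 = 86.471 W.
I_p = P_in/V_p = 86.471/120 = 0.721 A.

I_p ≈ 0.721 A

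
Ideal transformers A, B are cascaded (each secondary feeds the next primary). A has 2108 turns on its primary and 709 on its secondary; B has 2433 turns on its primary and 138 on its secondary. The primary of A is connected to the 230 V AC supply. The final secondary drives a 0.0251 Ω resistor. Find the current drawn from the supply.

I_supply ≈ 3.33 A

Secondary of A: V = 230.00 × 709/2108 = 77.358 V.
Secondary of B: V = 77.358 × 138/2433 = 4.3877 V.
I_load = 4.3877/0.0251 = 174.81 A, so P_out = 4.3877 × 174.81 = 767.02 W.
All ideal ⇒ P_in = P_out, so I_supply = 767.02/230 = 3.33 A.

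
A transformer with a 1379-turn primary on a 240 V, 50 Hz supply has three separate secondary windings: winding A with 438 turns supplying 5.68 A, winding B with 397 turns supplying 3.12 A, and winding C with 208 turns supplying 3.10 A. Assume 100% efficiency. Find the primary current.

V_A = 240 × 438/1379 = 76.229 V; V_B = 240 × 397/1379 = 69.094 V; V_C = 240 × 208/1379 = 36.200 V.
P_out = V_A I_A + V_B I_B + V_C I_C = 76.229×5.68 + 69.094×3.12 + 36.200×3.10 = 432.98 + 215.57 + 112.22 = 760.77 W.
Ideal ⇒ P_in = P_out, so I_p = P_out/V_p = 760.77/240 = 3.17 A.

I_p ≈ 3.17 A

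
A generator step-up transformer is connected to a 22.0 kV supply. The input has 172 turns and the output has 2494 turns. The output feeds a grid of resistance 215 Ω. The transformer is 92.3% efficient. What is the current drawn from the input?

V_out = 22000 × 2494/172 = 319000 V.
I_out = V_out/R = 319000/215 = 1483.7 A.
P_out = V_out I_out = 319000 × 1483.7 = 4.7331×10^8 W.
P_in = P_out/η = 4.7331×10^8/0.923 = 5.1279×10^8 W.
I_in = P_in/V_in = 5.1279×10^8/22000 = 23300 A.

I_in ≈ 23300 A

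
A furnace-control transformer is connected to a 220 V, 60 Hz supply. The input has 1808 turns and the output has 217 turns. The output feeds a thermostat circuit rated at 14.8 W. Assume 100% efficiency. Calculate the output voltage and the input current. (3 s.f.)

V_out = V_in × N_out/N_in = 220 × 217/1808 = 26.405 V.
I_out = P/V_out = 14.8/26.405 = 0.56050 A.
I_in = I_out × N_out/N_in = 0.56050 × 217/1808 = 0.0673 A.

V_out ≈ 26.4 V, I_in ≈ 0.0673 A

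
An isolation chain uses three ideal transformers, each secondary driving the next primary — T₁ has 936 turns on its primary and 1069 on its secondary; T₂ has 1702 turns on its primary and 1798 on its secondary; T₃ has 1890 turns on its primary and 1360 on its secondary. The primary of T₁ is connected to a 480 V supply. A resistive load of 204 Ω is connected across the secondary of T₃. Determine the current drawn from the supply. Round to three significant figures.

I_supply ≈ 1.77 A

Secondary of T₁: V = 480.00 × 1069/936 = 548.21 V.
Secondary of T₂: V = 548.21 × 1798/1702 = 579.13 V.
Secondary of T₃: V = 579.13 × 1360/1890 = 416.73 V.
I_load = 416.73/204 = 2.0428 A, so P_out = 416.73 × 2.0428 = 851.28 W.
All ideal ⇒ P_in = P_out, so I_supply = 851.28/480 = 1.77 A.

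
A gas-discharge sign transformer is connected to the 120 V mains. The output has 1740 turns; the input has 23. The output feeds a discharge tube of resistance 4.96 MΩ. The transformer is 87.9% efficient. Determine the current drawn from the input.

V_out = 120 × 1740/23 = 9078.3 V.
I_out = V_out/R = 9078.3/(4.96×10^6) = 0.0018303 A.
P_out = V_out I_out = 9078.3 × 0.0018303 = 16.616 W.
P_in = P_out/η = 16.616/0.879 = 18.903 W.
I_in = P_in/V_in = 18.903/120 = 0.158 A.

I_in ≈ 0.158 A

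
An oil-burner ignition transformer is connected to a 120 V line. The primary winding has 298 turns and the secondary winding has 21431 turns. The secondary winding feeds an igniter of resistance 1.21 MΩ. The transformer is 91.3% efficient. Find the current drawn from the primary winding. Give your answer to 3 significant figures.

V_s = 120 × 21431/298 = 8629.9 V.
I_s = V_s/R = 8629.9/(1.21×10^6) = 0.0071322 A.
P_out = V_s I_s = 8629.9 × 0.0071322 = 61.550 W.
P_in = P_out/η = 61.550/0.913 = 67.415 W.
I_p = P_in/V_p = 67.415/120 = 0.562 A.

I_p ≈ 0.562 A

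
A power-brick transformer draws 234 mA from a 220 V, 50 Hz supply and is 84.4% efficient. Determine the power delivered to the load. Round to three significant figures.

P_out ≈ 43.4 W

P_in = V_p I_p = 220 × 0.234 = 51.480 W.
P_out = η P_in = 0.844 × 51.480 = 43.4 W.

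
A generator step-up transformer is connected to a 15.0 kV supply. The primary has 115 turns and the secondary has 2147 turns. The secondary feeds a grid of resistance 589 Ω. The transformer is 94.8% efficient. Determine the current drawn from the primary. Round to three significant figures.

I_p ≈ 9360 A

V_s = 15000 × 2147/115 = 280040 V.
I_s = V_s/R = 280040/589 = 475.46 A.
P_out = V_s I_s = 280040 × 475.46 = 1.3315×10^8 W.
P_in = P_out/η = 1.3315×10^8/0.948 = 1.4045×10^8 W.
I_p = P_in/V_p = 1.4045×10^8/15000 = 9360 A.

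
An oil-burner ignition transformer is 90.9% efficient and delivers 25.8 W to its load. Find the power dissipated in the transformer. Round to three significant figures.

P_loss ≈ 2.58 W

P_in = P_out/η = 25.8/0.909 = 28.3828 W.
P_loss = P_in − P_out = 28.3828 − 25.8 = 2.58 W.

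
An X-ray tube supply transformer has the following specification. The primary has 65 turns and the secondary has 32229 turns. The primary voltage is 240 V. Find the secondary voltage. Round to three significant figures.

V_s/V_p = N_s/N_p, so V_s = 240 × 32229/65 = 119000 V.

V_s ≈ 119000 V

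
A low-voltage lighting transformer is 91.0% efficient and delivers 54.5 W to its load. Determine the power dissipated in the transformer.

P_in = P_out/η = 54.5/0.910 = 59.8901 W.
P_loss = P_in − P_out = 59.8901 − 54.5 = 5.39 W.

P_loss ≈ 5.39 W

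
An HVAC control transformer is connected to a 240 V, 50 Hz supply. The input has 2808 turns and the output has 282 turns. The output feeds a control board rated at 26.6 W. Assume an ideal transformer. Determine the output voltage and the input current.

V_out = V_in × N_out/N_in = 240 × 282/2808 = 24.103 V.
I_out = P/V_out = 26.6/24.103 = 1.1036 A.
I_in = I_out × N_out/N_in = 1.1036 × 282/2808 = 0.111 A.

V_out ≈ 24.1 V, I_in ≈ 0.111 A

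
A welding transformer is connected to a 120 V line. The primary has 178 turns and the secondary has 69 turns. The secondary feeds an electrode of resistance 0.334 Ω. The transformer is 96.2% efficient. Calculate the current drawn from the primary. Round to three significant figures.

V_s = 120 × 69/178 = 46.517 V.
I_s = V_s/R = 46.517/0.334 = 139.27 A.
P_out = V_s I_s = 46.517 × 139.27 = 6478.5 W.
P_in = P_out/η = 6478.5/0.962 = 6734.4 W.
I_p = P_in/V_p = 6734.4/120 = 56.1 A.

I_p ≈ 56.1 A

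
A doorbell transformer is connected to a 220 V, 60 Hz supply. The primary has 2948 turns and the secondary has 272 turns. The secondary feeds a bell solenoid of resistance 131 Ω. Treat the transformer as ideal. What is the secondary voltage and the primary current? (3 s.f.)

V_s ≈ 20.3 V, I_p ≈ 0.0143 A

V_s = V_p × N_s/N_p = 220 × 272/2948 = 20.299 V.
I_s = V_s/R = 20.299/131 = 0.15495 A.
I_p = I_s × N_s/N_p = 0.15495 × 272/2948 = 0.0143 A.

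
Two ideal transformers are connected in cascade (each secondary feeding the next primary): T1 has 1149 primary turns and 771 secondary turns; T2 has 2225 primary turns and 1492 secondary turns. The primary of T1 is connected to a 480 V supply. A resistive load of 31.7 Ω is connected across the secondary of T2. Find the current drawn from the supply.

I_supply ≈ 3.07 A

After T1: V = 480.00 × 771/1149 = 322.09 V.
After T2: V = 322.09 × 1492/2225 = 215.98 V.
I_load = 215.98/31.7 = 6.8133 A, so P_out = 215.98 × 6.8133 = 1471.5 W.
All ideal ⇒ P_in = P_out, so I_supply = 1471.5/480 = 3.07 A.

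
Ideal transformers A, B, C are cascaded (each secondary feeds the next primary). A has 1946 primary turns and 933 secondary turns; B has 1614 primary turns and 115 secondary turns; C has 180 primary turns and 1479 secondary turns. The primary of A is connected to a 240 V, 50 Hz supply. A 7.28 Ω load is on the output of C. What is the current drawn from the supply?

I_supply ≈ 2.60 A

After A: V = 240.00 × 933/1946 = 115.07 V.
After B: V = 115.07 × 115/1614 = 8.1987 V.
After C: V = 8.1987 × 1479/180 = 67.366 V.
I_load = 67.366/7.28 = 9.2536 A, so P_out = 67.366 × 9.2536 = 623.37 W.
All ideal ⇒ P_in = P_out, so I_supply = 623.37/240 = 2.60 A.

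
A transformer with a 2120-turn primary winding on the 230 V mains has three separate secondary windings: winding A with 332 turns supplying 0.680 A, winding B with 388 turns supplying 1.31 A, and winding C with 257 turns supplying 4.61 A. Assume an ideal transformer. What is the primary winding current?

V_A = 230 × 332/2120 = 36.019 V; V_B = 230 × 388/2120 = 42.094 V; V_C = 230 × 257/2120 = 27.882 V.
P_out = V_A I_A + V_B I_B + V_C I_C = 36.019×0.680 + 42.094×1.31 + 27.882×4.61 = 24.493 + 55.144 + 128.54 = 208.17 W.
Ideal ⇒ P_in = P_out, so I_p = P_out/V_p = 208.17/230 = 0.905 A.

I_p ≈ 0.905 A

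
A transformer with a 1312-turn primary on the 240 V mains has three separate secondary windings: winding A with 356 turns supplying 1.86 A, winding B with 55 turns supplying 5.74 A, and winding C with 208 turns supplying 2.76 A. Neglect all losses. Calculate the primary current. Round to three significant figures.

I_p ≈ 1.18 A

V_A = 240 × 356/1312 = 65.122 V; V_B = 240 × 55/1312 = 10.061 V; V_C = 240 × 208/1312 = 38.049 V.
P_out = V_A I_A + V_B I_B + V_C I_C = 65.122×1.86 + 10.061×5.74 + 38.049×2.76 = 121.13 + 57.750 + 105.01 = 283.89 W.
Ideal ⇒ P_in = P_out, so I_p = P_out/V_p = 283.89/240 = 1.18 A.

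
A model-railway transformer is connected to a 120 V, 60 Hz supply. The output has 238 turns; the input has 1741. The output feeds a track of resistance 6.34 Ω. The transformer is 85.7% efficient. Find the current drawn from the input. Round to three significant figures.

V_out = 120 × 238/1741 = 16.404 V.
I_out = V_out/R = 16.404/6.34 = 2.5874 A.
P_out = V_out I_out = 16.404 × 2.5874 = 42.445 W.
P_in = P_out/η = 42.445/0.857 = 49.528 W.
I_in = P_in/V_in = 49.528/120 = 0.413 A.

I_in ≈ 0.413 A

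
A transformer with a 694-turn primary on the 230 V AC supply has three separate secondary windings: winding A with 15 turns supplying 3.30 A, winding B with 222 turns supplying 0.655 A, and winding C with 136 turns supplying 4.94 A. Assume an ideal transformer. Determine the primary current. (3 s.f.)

I_p ≈ 1.25 A

V_A = 230 × 15/694 = 4.9712 V; V_B = 230 × 222/694 = 73.573 V; V_C = 230 × 136/694 = 45.072 V.
P_out = V_A I_A + V_B I_B + V_C I_C = 4.9712×3.30 + 73.573×0.655 + 45.072×4.94 = 16.405 + 48.191 + 222.66 = 287.25 W.
Ideal ⇒ P_in = P_out, so I_p = P_out/V_p = 287.25/230 = 1.25 A.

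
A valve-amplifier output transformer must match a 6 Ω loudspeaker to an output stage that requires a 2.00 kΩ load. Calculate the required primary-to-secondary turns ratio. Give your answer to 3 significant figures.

N_p/N_s ≈ 18.3

Z_p/Z_s = (N_p/N_s)², so N_p/N_s = √(2000/6) = √333 = 18.3.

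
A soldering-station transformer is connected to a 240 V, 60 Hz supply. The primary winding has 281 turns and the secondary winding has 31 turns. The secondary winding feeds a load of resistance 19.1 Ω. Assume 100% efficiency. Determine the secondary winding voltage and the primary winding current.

V_s ≈ 26.5 V, I_p ≈ 0.153 A

V_s = V_p × N_s/N_p = 240 × 31/281 = 26.477 V.
I_s = V_s/R = 26.477/19.1 = 1.3862 A.
I_p = I_s × N_s/N_p = 1.3862 × 31/281 = 0.153 A.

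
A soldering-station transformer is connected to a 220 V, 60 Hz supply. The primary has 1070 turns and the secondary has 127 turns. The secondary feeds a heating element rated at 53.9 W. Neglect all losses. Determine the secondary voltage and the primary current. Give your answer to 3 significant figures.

V_s = V_p × N_s/N_p = 220 × 127/1070 = 26.112 V.
I_s = P/V_s = 53.9/26.112 = 2.0642 A.
I_p = I_s × N_s/N_p = 2.0642 × 127/1070 = 0.245 A.

V_s ≈ 26.1 V, I_p ≈ 0.245 A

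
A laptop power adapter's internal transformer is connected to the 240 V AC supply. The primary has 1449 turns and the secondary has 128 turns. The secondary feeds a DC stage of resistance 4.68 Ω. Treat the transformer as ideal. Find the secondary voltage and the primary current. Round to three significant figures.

V_s = V_p × N_s/N_p = 240 × 128/1449 = 21.201 V.
I_s = V_s/R = 21.201/4.68 = 4.5301 A.
I_p = I_s × N_s/N_p = 4.5301 × 128/1449 = 0.400 A.

V_s ≈ 21.2 V, I_p ≈ 0.400 A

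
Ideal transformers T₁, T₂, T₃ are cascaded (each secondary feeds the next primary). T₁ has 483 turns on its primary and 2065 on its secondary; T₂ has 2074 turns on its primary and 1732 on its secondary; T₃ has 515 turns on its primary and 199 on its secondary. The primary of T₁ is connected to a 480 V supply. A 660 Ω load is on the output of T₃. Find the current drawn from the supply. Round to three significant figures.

I_supply ≈ 1.38 A

After T₁: V = 480.00 × 2065/483 = 2052.2 V.
After T₂: V = 2052.2 × 1732/2074 = 1713.8 V.
After T₃: V = 1713.8 × 199/515 = 662.22 V.
I_load = 662.22/660 = 1.0034 A, so P_out = 662.22 × 1.0034 = 664.44 W.
All ideal ⇒ P_in = P_out, so I_supply = 664.44/480 = 1.38 A.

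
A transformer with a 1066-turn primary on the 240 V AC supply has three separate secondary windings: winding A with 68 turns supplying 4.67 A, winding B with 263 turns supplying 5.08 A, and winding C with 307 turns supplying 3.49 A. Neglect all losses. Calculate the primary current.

I_p ≈ 2.56 A

V_A = 240 × 68/1066 = 15.310 V; V_B = 240 × 263/1066 = 59.212 V; V_C = 240 × 307/1066 = 69.118 V.
P_out = V_A I_A + V_B I_B + V_C I_C = 15.310×4.67 + 59.212×5.08 + 69.118×3.49 = 71.496 + 300.80 + 241.22 = 613.52 W.
Ideal ⇒ P_in = P_out, so I_p = P_out/V_p = 613.52/240 = 2.56 A.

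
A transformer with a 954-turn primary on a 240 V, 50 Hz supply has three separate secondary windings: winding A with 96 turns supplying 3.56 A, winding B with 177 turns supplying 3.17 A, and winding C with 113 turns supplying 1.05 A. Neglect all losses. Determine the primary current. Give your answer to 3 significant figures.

V_A = 240 × 96/954 = 24.151 V; V_B = 240 × 177/954 = 44.528 V; V_C = 240 × 113/954 = 28.428 V.
P_out = V_A I_A + V_B I_B + V_C I_C = 24.151×3.56 + 44.528×3.17 + 28.428×1.05 = 85.977 + 141.15 + 29.849 = 256.98 W.
Ideal ⇒ P_in = P_out, so I_p = P_out/V_p = 256.98/240 = 1.07 A.

I_p ≈ 1.07 A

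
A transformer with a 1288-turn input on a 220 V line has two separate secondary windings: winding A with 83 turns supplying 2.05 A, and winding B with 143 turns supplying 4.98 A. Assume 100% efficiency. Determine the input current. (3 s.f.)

I_in ≈ 0.685 A

V_A = 220 × 83/1288 = 14.177 V; V_B = 220 × 143/1288 = 24.425 V.
P_out = V_A I_A + V_B I_B = 14.177×2.05 + 24.425×4.98 = 29.063 + 121.64 = 150.70 W.
Ideal ⇒ P_in = P_out, so I_in = P_out/V_in = 150.70/220 = 0.685 A.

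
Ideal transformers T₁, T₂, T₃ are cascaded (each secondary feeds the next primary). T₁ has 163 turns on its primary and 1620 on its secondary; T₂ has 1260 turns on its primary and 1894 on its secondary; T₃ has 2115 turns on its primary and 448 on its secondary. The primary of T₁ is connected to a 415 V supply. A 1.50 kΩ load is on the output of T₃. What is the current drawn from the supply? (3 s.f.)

After T₁: V = 415.00 × 1620/163 = 4124.5 V.
After T₂: V = 4124.5 × 1894/1260 = 6199.9 V.
After T₃: V = 6199.9 × 448/2115 = 1313.3 V.
I_load = 1313.3/1500 = 0.87551 A, so P_out = 1313.3 × 0.87551 = 1149.8 W.
All ideal ⇒ P_in = P_out, so I_supply = 1149.8/415 = 2.77 A.

I_supply ≈ 2.77 A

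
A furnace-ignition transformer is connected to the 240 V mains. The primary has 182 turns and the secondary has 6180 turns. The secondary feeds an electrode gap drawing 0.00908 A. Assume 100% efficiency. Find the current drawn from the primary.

For an ideal transformer I_p N_p = I_s N_s, so I_p = 0.00908 × 6180/182 = 0.308 A.

I_p ≈ 0.308 A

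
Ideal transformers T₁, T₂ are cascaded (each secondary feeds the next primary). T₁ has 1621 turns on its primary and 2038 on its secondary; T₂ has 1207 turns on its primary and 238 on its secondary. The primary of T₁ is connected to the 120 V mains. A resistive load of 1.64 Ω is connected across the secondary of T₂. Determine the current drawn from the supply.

Secondary of T₁: V = 120.00 × 2038/1621 = 150.87 V.
Secondary of T₂: V = 150.87 × 238/1207 = 29.749 V.
I_load = 29.749/1.64 = 18.140 A, so P_out = 29.749 × 18.140 = 539.64 W.
All ideal ⇒ P_in = P_out, so I_supply = 539.64/120 = 4.50 A.

I_supply ≈ 4.50 A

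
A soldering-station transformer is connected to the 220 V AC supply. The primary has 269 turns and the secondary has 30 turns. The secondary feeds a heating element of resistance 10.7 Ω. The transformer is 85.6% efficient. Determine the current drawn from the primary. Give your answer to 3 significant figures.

I_p ≈ 0.299 A

V_s = 220 × 30/269 = 24.535 V.
I_s = V_s/R = 24.535/10.7 = 2.2930 A.
P_out = V_s I_s = 24.535 × 2.2930 = 56.260 W.
P_in = P_out/η = 56.260/0.856 = 65.724 W.
I_p = P_in/V_p = 65.724/220 = 0.299 A.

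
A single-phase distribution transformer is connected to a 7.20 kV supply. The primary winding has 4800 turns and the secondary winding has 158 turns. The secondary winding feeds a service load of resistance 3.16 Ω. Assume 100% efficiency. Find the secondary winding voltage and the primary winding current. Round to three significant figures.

V_s = V_p × N_s/N_p = 7200 × 158/4800 = 237.00 V.
I_s = V_s/R = 237.00/3.16 = 75.000 A.
I_p = I_s × N_s/N_p = 75.000 × 158/4800 = 2.47 A.

V_s ≈ 237 V, I_p ≈ 2.47 A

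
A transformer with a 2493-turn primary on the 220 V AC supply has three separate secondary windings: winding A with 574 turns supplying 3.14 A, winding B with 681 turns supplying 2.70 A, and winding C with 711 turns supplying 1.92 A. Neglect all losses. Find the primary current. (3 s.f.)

I_p ≈ 2.01 A

V_A = 220 × 574/2493 = 50.654 V; V_B = 220 × 681/2493 = 60.096 V; V_C = 220 × 711/2493 = 62.744 V.
P_out = V_A I_A + V_B I_B + V_C I_C = 50.654×3.14 + 60.096×2.70 + 62.744×1.92 = 159.05 + 162.26 + 120.47 = 441.78 W.
Ideal ⇒ P_in = P_out, so I_p = P_out/V_p = 441.78/220 = 2.01 A.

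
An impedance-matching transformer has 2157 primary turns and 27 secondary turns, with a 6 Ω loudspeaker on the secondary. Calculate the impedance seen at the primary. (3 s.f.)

Z_p = (N_p/N_s)² × Z_s = (2157/27)² × 6 = 38300 Ω.

Z_p ≈ 38300 Ω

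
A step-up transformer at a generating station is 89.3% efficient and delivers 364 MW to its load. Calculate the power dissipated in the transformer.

P_loss ≈ 4.36×10^7 W

P_in = P_out/η = 3.64×10^8/0.893 = 4.07615×10^8 W.
P_loss = P_in − P_out = 4.07615×10^8 − 3.64×10^8 = 4.36×10^7 W.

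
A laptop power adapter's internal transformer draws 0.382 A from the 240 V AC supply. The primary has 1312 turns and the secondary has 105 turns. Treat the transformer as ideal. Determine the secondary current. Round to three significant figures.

I_s ≈ 4.77 A

I_s/I_p = N_p/N_s, so I_s = 0.382 × 1312/105 = 4.77 A.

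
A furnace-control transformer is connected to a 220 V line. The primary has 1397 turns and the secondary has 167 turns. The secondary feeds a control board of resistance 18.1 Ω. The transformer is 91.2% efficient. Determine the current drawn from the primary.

V_s = 220 × 167/1397 = 26.299 V.
I_s = V_s/R = 26.299/18.1 = 1.4530 A.
P_out = V_s I_s = 26.299 × 1.4530 = 38.213 W.
P_in = P_out/η = 38.213/0.912 = 41.900 W.
I_p = P_in/V_p = 41.900/220 = 0.190 A.

I_p ≈ 0.190 A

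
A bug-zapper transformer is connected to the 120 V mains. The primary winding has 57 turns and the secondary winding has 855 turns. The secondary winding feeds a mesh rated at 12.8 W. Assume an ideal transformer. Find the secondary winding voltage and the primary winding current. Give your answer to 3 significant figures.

V_s ≈ 1800 V, I_p ≈ 0.107 A

V_s = V_p × N_s/N_p = 120 × 855/57 = 1800.0 V.
I_s = P/V_s = 12.8/1800.0 = 0.0071111 A.
I_p = I_s × N_s/N_p = 0.0071111 × 855/57 = 0.107 A.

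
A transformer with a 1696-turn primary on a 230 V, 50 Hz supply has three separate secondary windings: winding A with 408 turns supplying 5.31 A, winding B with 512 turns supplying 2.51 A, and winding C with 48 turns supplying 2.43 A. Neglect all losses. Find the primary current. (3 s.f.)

I_p ≈ 2.10 A

V_A = 230 × 408/1696 = 55.330 V; V_B = 230 × 512/1696 = 69.434 V; V_C = 230 × 48/1696 = 6.5094 V.
P_out = V_A I_A + V_B I_B + V_C I_C = 55.330×5.31 + 69.434×2.51 + 6.5094×2.43 = 293.80 + 174.28 + 15.818 = 483.90 W.
Ideal ⇒ P_in = P_out, so I_p = P_out/V_p = 483.90/230 = 2.10 A.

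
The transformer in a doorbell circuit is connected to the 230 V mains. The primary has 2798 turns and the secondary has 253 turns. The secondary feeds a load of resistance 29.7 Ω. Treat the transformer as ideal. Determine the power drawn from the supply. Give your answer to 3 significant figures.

P ≈ 14.6 W

V_s = V_p × N_s/N_p = 230 × 253/2798 = 20.797 V.
I_s = V_s/R = 20.797/29.7 = 0.70024 A.
I_p = I_s × N_s/N_p = 0.70024 × 253/2798 = 0.063317 A.
P = V_p I_p = 230 × 0.063317 = 14.6 W.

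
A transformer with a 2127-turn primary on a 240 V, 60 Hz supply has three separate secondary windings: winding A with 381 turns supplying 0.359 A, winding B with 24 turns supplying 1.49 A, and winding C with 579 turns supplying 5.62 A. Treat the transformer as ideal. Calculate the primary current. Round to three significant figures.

I_p ≈ 1.61 A

V_A = 240 × 381/2127 = 42.990 V; V_B = 240 × 24/2127 = 2.7080 V; V_C = 240 × 579/2127 = 65.331 V.
P_out = V_A I_A + V_B I_B + V_C I_C = 42.990×0.359 + 2.7080×1.49 + 65.331×5.62 = 15.433 + 4.0350 + 367.16 = 386.63 W.
Ideal ⇒ P_in = P_out, so I_p = P_out/V_p = 386.63/240 = 1.61 A.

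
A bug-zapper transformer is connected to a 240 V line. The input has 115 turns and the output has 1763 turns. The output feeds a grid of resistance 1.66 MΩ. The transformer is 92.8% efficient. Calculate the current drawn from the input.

I_in ≈ 0.0366 A

V_out = 240 × 1763/115 = 3679.3 V.
I_out = V_out/R = 3679.3/(1.66×10^6) = 0.0022164 A.
P_out = V_out I_out = 3679.3 × 0.0022164 = 8.1550 W.
P_in = P_out/η = 8.1550/0.928 = 8.7877 W.
I_in = P_in/V_in = 8.7877/240 = 0.0366 A.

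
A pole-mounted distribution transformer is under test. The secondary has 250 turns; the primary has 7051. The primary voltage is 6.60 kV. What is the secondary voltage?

V_s/V_p = N_s/N_p, so V_s = 6600 × 250/7051 = 234 V.

V_s ≈ 234 V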